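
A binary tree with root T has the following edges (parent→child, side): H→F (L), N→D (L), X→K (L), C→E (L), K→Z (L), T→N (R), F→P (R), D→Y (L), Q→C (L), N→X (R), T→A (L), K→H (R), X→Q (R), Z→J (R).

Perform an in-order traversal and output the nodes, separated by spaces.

A T Y D N Z J K F P H X E C Q

In-order visits the left subtree, then the node, then the right subtree.
At T: go left to A.
  A is a leaf — visit A.
Visit T.
At T: go right to N.
  At N: go left to D.
    At D: go left to Y.
      Y is a leaf — visit Y.
    Visit D.
    At D: no right child.
  Visit N.
  At N: go right to X.
    At X: go left to K.
      At K: go left to Z.
        At Z: no left child.
        Visit Z.
        At Z: go right to J.
          J is a leaf — visit J.
      Visit K.
      At K: go right to H.
        At H: go left to F.
          At F: no left child.
          Visit F.
          At F: go right to P.
            P is a leaf — visit P.
        Visit H.
        At H: no right child.
    Visit X.
    At X: go right to Q.
      At Q: go left to C.
        At C: go left to E.
          E is a leaf — visit E.
        Visit C.
        At C: no right child.
      Visit Q.
      At Q: no right child.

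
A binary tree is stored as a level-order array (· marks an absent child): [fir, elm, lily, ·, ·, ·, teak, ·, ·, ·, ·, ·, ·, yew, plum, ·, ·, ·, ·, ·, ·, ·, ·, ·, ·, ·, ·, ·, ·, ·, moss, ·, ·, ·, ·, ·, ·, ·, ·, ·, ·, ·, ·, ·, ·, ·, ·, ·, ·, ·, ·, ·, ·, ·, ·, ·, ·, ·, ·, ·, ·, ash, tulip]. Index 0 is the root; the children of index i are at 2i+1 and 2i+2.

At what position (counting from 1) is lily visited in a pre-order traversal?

3

Pre-order visits the node, then its left subtree, then its right subtree.
Visit fir.
At fir: go left to elm.
  elm is a leaf — visit elm.
At fir: go right to lily.
  Visit lily.
  At lily: no left child.
  At lily: go right to teak.
    Visit teak.
    At teak: go left to yew.
      yew is a leaf — visit yew.
    At teak: go right to plum.
      Visit plum.
      At plum: no left child.
      At plum: go right to moss.
        Visit moss.
        At moss: go left to ash.
          ash is a leaf — visit ash.
        At moss: go right to tulip.
          tulip is a leaf — visit tulip.
Full pre-order sequence: fir, elm, lily, teak, yew, plum, moss, ash, tulip.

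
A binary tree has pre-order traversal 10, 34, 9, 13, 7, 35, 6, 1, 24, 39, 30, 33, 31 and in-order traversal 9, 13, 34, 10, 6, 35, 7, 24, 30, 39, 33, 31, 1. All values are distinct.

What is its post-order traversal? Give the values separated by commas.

13, 9, 34, 6, 35, 30, 31, 33, 39, 24, 1, 7, 10

The first element of pre-order is the root; it splits in-order into left and right subtrees.
Root 10: left subtree has 3 nodes {9, 13, 34}, right has 9 {6, 35, 7, 24, 30, 39, 33, 31, 1}.
  Root 34: left subtree has 2 nodes {9, 13}, right has 0 { }.
    Root 9: left subtree has 0 nodes { }, right has 1 {13}.
  Root 7: left subtree has 2 nodes {6, 35}, right has 6 {24, 30, 39, 33, 31, 1}.
    Root 35: left subtree has 1 node {6}, right has 0 { }.
    Root 1: left subtree has 5 nodes {24, 30, 39, 33, 31}, right has 0 { }.
      Root 24: left subtree has 0 nodes { }, right has 4 {30, 39, 33, 31}.
        Root 39: left subtree has 1 node {30}, right has 2 {33, 31}.
          Root 33: left subtree has 0 nodes { }, right has 1 {31}.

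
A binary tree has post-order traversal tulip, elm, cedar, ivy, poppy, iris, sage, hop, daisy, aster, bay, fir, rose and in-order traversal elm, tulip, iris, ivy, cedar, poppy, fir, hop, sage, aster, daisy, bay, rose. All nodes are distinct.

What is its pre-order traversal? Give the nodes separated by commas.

rose, fir, iris, elm, tulip, poppy, ivy, cedar, bay, aster, hop, sage, daisy

The last element of post-order is the root; it splits in-order into left and right subtrees.
Root rose: left subtree has 12 nodes {elm, tulip, iris, ivy, cedar, poppy, fir, hop, sage, aster, daisy, bay}, right has 0 { }.
  Root fir: left subtree has 6 nodes {elm, tulip, iris, ivy, cedar, poppy}, right has 5 {hop, sage, aster, daisy, bay}.
    Root iris: left subtree has 2 nodes {elm, tulip}, right has 3 {ivy, cedar, poppy}.
      Root elm: left subtree has 0 nodes { }, right has 1 {tulip}.
      Root poppy: left subtree has 2 nodes {ivy, cedar}, right has 0 { }.
        Root ivy: left subtree has 0 nodes { }, right has 1 {cedar}.
    Root bay: left subtree has 4 nodes {hop, sage, aster, daisy}, right has 0 { }.
      Root aster: left subtree has 2 nodes {hop, sage}, right has 1 {daisy}.
        Root hop: left subtree has 0 nodes { }, right has 1 {sage}.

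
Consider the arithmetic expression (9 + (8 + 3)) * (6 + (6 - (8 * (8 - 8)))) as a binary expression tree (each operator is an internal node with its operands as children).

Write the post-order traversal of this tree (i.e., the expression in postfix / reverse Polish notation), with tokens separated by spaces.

9 8 3 + + 6 6 8 8 8 - * - + *

Post-order on an expression tree gives postfix notation: for each operator, emit left operand, right operand, then the operator.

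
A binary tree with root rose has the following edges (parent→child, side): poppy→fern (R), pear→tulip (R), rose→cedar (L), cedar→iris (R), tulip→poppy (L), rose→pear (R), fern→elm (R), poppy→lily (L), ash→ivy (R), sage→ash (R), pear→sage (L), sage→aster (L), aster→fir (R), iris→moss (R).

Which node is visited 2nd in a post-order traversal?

iris

Post-order visits the left subtree, then the right subtree, then the node.
At rose: go left to cedar.
  At cedar: no left child.
  At cedar: go right to iris.
    At iris: no left child.
    At iris: go right to moss.
      moss is a leaf — visit moss.
    Visit iris.
  Visit cedar.
At rose: go right to pear.
  At pear: go left to sage.
    At sage: go left to aster.
      At aster: no left child.
      At aster: go right to fir.
        fir is a leaf — visit fir.
      Visit aster.
    At sage: go right to ash.
      At ash: no left child.
      At ash: go right to ivy.
        ivy is a leaf — visit ivy.
      Visit ash.
    Visit sage.
  At pear: go right to tulip.
    At tulip: go left to poppy.
      At poppy: go left to lily.
        lily is a leaf — visit lily.
      At poppy: go right to fern.
        At fern: no left child.
        At fern: go right to elm.
          elm is a leaf — visit elm.
        Visit fern.
      Visit poppy.
    At tulip: no right child.
    Visit tulip.
  Visit pear.
Visit rose.
Full post-order sequence: moss, iris, cedar, fir, aster, ivy, ash, sage, lily, elm, fern, poppy, tulip, pear, rose.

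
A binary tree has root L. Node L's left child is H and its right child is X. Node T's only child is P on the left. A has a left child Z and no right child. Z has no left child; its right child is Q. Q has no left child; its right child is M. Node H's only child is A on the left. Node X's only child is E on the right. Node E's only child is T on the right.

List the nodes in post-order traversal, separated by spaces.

M Q Z A H P T E X L

Post-order visits the left subtree, then the right subtree, then the node.
At L: go left to H.
  At H: go left to A.
    At A: go left to Z.
      At Z: no left child.
      At Z: go right to Q.
        At Q: no left child.
        At Q: go right to M.
          M is a leaf — visit M.
        Visit Q.
      Visit Z.
    At A: no right child.
    Visit A.
  At H: no right child.
  Visit H.
At L: go right to X.
  At X: no left child.
  At X: go right to E.
    At E: no left child.
    At E: go right to T.
      At T: go left to P.
        P is a leaf — visit P.
      At T: no right child.
      Visit T.
    Visit E.
  Visit X.
Visit L.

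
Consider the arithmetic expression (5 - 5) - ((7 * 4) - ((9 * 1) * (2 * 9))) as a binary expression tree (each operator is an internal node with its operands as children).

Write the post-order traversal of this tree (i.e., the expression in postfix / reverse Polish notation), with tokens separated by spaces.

Post-order on an expression tree gives postfix notation: for each operator, emit left operand, right operand, then the operator.

5 5 - 7 4 * 9 1 * 2 9 * * - -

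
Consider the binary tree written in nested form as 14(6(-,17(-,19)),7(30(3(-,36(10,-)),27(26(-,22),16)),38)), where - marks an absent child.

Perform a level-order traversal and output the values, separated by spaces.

Level-order visits nodes level by level from the root, left to right within each level.
Level 0: 14
Level 1: 6, 7
Level 2: 17, 30, 38
Level 3: 19, 3, 27
Level 4: 36, 26, 16
Level 5: 10, 22

14 6 7 17 30 38 19 3 27 36 26 16 10 22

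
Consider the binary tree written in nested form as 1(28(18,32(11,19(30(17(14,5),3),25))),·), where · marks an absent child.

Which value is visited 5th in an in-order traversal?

In-order visits the left subtree, then the node, then the right subtree.
At 1: go left to 28.
  At 28: go left to 18.
    18 is a leaf — visit 18.
  Visit 28.
  At 28: go right to 32.
    At 32: go left to 11.
      11 is a leaf — visit 11.
    Visit 32.
    At 32: go right to 19.
      At 19: go left to 30.
        At 30: go left to 17.
          At 17: go left to 14.
            14 is a leaf — visit 14.
          Visit 17.
          At 17: go right to 5.
            5 is a leaf — visit 5.
        Visit 30.
        At 30: go right to 3.
          3 is a leaf — visit 3.
      Visit 19.
      At 19: go right to 25.
        25 is a leaf — visit 25.
Visit 1.
At 1: no right child.
Full in-order sequence: 18, 28, 11, 32, 14, 17, 5, 30, 3, 19, 25, 1.

14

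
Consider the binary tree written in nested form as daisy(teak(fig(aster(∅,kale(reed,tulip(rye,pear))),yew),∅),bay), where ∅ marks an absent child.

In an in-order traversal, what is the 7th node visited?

In-order visits the left subtree, then the node, then the right subtree.
At daisy: go left to teak.
  At teak: go left to fig.
    At fig: go left to aster.
      At aster: no left child.
      Visit aster.
      At aster: go right to kale.
        At kale: go left to reed.
          reed is a leaf — visit reed.
        Visit kale.
        At kale: go right to tulip.
          At tulip: go left to rye.
            rye is a leaf — visit rye.
          Visit tulip.
          At tulip: go right to pear.
            pear is a leaf — visit pear.
    Visit fig.
    At fig: go right to yew.
      yew is a leaf — visit yew.
  Visit teak.
  At teak: no right child.
Visit daisy.
At daisy: go right to bay.
  bay is a leaf — visit bay.
Full in-order sequence: aster, reed, kale, rye, tulip, pear, fig, yew, teak, daisy, bay.

fig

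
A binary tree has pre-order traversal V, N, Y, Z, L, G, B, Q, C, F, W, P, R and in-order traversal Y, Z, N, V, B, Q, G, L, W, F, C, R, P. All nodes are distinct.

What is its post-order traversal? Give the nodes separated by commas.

Z, Y, N, Q, B, G, W, F, R, P, C, L, V

The first element of pre-order is the root; it splits in-order into left and right subtrees.
Root V: left subtree has 3 nodes {Y, Z, N}, right has 9 {B, Q, G, L, W, F, C, R, P}.
  Root N: left subtree has 2 nodes {Y, Z}, right has 0 { }.
    Root Y: left subtree has 0 nodes { }, right has 1 {Z}.
  Root L: left subtree has 3 nodes {B, Q, G}, right has 5 {W, F, C, R, P}.
    Root G: left subtree has 2 nodes {B, Q}, right has 0 { }.
      Root B: left subtree has 0 nodes { }, right has 1 {Q}.
    Root C: left subtree has 2 nodes {W, F}, right has 2 {R, P}.
      Root F: left subtree has 1 node {W}, right has 0 { }.
      Root P: left subtree has 1 node {R}, right has 0 { }.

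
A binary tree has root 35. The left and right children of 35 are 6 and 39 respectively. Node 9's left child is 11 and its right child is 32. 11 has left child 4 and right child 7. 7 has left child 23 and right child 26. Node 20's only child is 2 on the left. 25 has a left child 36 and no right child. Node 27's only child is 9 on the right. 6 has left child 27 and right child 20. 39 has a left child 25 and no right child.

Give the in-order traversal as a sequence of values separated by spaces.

In-order visits the left subtree, then the node, then the right subtree.
At 35: go left to 6.
  At 6: go left to 27.
    At 27: no left child.
    Visit 27.
    At 27: go right to 9.
      At 9: go left to 11.
        At 11: go left to 4.
          4 is a leaf — visit 4.
        Visit 11.
        At 11: go right to 7.
          At 7: go left to 23.
            23 is a leaf — visit 23.
          Visit 7.
          At 7: go right to 26.
            26 is a leaf — visit 26.
      Visit 9.
      At 9: go right to 32.
        32 is a leaf — visit 32.
  Visit 6.
  At 6: go right to 20.
    At 20: go left to 2.
      2 is a leaf — visit 2.
    Visit 20.
    At 20: no right child.
Visit 35.
At 35: go right to 39.
  At 39: go left to 25.
    At 25: go left to 36.
      36 is a leaf — visit 36.
    Visit 25.
    At 25: no right child.
  Visit 39.
  At 39: no right child.

27 4 11 23 7 26 9 32 6 2 20 35 36 25 39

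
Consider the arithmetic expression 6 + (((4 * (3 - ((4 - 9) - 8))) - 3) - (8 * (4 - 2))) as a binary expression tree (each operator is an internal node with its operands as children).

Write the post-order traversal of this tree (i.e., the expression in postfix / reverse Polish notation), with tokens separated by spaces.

6 4 3 4 9 - 8 - - * 3 - 8 4 2 - * - +

Post-order on an expression tree gives postfix notation: for each operator, emit left operand, right operand, then the operator.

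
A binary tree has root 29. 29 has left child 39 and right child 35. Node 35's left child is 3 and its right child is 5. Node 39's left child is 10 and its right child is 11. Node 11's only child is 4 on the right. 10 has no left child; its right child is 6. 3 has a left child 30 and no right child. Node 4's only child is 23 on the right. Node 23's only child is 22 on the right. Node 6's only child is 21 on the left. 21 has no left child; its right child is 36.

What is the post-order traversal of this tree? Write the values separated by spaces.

Post-order visits the left subtree, then the right subtree, then the node.
At 29: go left to 39.
  At 39: go left to 10.
    At 10: no left child.
    At 10: go right to 6.
      At 6: go left to 21.
        At 21: no left child.
        At 21: go right to 36.
          36 is a leaf — visit 36.
        Visit 21.
      At 6: no right child.
      Visit 6.
    Visit 10.
  At 39: go right to 11.
    At 11: no left child.
    At 11: go right to 4.
      At 4: no left child.
      At 4: go right to 23.
        At 23: no left child.
        At 23: go right to 22.
          22 is a leaf — visit 22.
        Visit 23.
      Visit 4.
    Visit 11.
  Visit 39.
At 29: go right to 35.
  At 35: go left to 3.
    At 3: go left to 30.
      30 is a leaf — visit 30.
    At 3: no right child.
    Visit 3.
  At 35: go right to 5.
    5 is a leaf — visit 5.
  Visit 35.
Visit 29.

36 21 6 10 22 23 4 11 39 30 3 5 35 29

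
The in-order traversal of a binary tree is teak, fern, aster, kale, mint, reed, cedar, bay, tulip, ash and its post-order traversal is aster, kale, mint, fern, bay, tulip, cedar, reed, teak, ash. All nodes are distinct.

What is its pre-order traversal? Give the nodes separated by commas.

ash, teak, reed, fern, mint, kale, aster, cedar, tulip, bay

The last element of post-order is the root; it splits in-order into left and right subtrees.
Root ash: left subtree has 9 nodes {teak, fern, aster, kale, mint, reed, cedar, bay, tulip}, right has 0 { }.
  Root teak: left subtree has 0 nodes { }, right has 8 {fern, aster, kale, mint, reed, cedar, bay, tulip}.
    Root reed: left subtree has 4 nodes {fern, aster, kale, mint}, right has 3 {cedar, bay, tulip}.
      Root fern: left subtree has 0 nodes { }, right has 3 {aster, kale, mint}.
        Root mint: left subtree has 2 nodes {aster, kale}, right has 0 { }.
          Root kale: left subtree has 1 node {aster}, right has 0 { }.
      Root cedar: left subtree has 0 nodes { }, right has 2 {bay, tulip}.
        Root tulip: left subtree has 1 node {bay}, right has 0 { }.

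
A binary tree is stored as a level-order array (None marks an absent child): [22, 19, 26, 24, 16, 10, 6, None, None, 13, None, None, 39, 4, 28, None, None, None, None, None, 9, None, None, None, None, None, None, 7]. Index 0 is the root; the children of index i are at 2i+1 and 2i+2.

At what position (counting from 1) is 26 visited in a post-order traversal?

12

Post-order visits the left subtree, then the right subtree, then the node.
At 22: go left to 19.
  At 19: go left to 24.
    24 is a leaf — visit 24.
  At 19: go right to 16.
    At 16: go left to 13.
      At 13: no left child.
      At 13: go right to 9.
        9 is a leaf — visit 9.
      Visit 13.
    At 16: no right child.
    Visit 16.
  Visit 19.
At 22: go right to 26.
  At 26: go left to 10.
    At 10: no left child.
    At 10: go right to 39.
      39 is a leaf — visit 39.
    Visit 10.
  At 26: go right to 6.
    At 6: go left to 4.
      At 4: go left to 7.
        7 is a leaf — visit 7.
      At 4: no right child.
      Visit 4.
    At 6: go right to 28.
      28 is a leaf — visit 28.
    Visit 6.
  Visit 26.
Visit 22.
Full post-order sequence: 24, 9, 13, 16, 19, 39, 10, 7, 4, 28, 6, 26, 22.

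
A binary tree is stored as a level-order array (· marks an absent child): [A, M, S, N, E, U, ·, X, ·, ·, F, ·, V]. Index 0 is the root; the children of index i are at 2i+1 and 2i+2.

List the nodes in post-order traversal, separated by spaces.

X N F E M V U S A

Post-order visits the left subtree, then the right subtree, then the node.
At A: go left to M.
  At M: go left to N.
    At N: go left to X.
      X is a leaf — visit X.
    At N: no right child.
    Visit N.
  At M: go right to E.
    At E: no left child.
    At E: go right to F.
      F is a leaf — visit F.
    Visit E.
  Visit M.
At A: go right to S.
  At S: go left to U.
    At U: no left child.
    At U: go right to V.
      V is a leaf — visit V.
    Visit U.
  At S: no right child.
  Visit S.
Visit A.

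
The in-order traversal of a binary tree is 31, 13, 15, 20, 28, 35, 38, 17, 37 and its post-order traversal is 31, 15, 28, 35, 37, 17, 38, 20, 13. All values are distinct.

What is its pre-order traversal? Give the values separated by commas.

13, 31, 20, 15, 38, 35, 28, 17, 37

The last element of post-order is the root; it splits in-order into left and right subtrees.
Root 13: left subtree has 1 node {31}, right has 7 {15, 20, 28, 35, 38, 17, 37}.
  Root 20: left subtree has 1 node {15}, right has 5 {28, 35, 38, 17, 37}.
    Root 38: left subtree has 2 nodes {28, 35}, right has 2 {17, 37}.
      Root 35: left subtree has 1 node {28}, right has 0 { }.
      Root 17: left subtree has 0 nodes { }, right has 1 {37}.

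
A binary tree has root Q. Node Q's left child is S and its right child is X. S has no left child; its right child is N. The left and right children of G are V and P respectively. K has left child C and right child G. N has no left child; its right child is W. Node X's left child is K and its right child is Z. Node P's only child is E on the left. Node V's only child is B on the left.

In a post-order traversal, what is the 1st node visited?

Post-order visits the left subtree, then the right subtree, then the node.
At Q: go left to S.
  At S: no left child.
  At S: go right to N.
    At N: no left child.
    At N: go right to W.
      W is a leaf — visit W.
    Visit N.
  Visit S.
At Q: go right to X.
  At X: go left to K.
    At K: go left to C.
      C is a leaf — visit C.
    At K: go right to G.
      At G: go left to V.
        At V: go left to B.
          B is a leaf — visit B.
        At V: no right child.
        Visit V.
      At G: go right to P.
        At P: go left to E.
          E is a leaf — visit E.
        At P: no right child.
        Visit P.
      Visit G.
    Visit K.
  At X: go right to Z.
    Z is a leaf — visit Z.
  Visit X.
Visit Q.
Full post-order sequence: W, N, S, C, B, V, E, P, G, K, Z, X, Q.

W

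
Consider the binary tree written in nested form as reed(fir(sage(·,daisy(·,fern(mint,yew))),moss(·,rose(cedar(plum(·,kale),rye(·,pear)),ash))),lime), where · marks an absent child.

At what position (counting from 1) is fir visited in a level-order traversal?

Level-order visits nodes level by level from the root, left to right within each level.
Level 0: reed
Level 1: fir, lime
Level 2: sage, moss
Level 3: daisy, rose
Level 4: fern, cedar, ash
Level 5: mint, yew, plum, rye
Level 6: kale, pear
Full level-order sequence: reed, fir, lime, sage, moss, daisy, rose, fern, cedar, ash, mint, yew, plum, rye, kale, pear.

2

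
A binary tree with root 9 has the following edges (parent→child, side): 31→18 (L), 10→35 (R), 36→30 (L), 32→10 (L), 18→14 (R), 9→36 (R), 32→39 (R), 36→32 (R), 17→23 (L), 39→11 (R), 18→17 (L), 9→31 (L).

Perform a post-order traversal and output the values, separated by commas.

Post-order visits the left subtree, then the right subtree, then the node.
At 9: go left to 31.
  At 31: go left to 18.
    At 18: go left to 17.
      At 17: go left to 23.
        23 is a leaf — visit 23.
      At 17: no right child.
      Visit 17.
    At 18: go right to 14.
      14 is a leaf — visit 14.
    Visit 18.
  At 31: no right child.
  Visit 31.
At 9: go right to 36.
  At 36: go left to 30.
    30 is a leaf — visit 30.
  At 36: go right to 32.
    At 32: go left to 10.
      At 10: no left child.
      At 10: go right to 35.
        35 is a leaf — visit 35.
      Visit 10.
    At 32: go right to 39.
      At 39: no left child.
      At 39: go right to 11.
        11 is a leaf — visit 11.
      Visit 39.
    Visit 32.
  Visit 36.
Visit 9.

23, 17, 14, 18, 31, 30, 35, 10, 11, 39, 32, 36, 9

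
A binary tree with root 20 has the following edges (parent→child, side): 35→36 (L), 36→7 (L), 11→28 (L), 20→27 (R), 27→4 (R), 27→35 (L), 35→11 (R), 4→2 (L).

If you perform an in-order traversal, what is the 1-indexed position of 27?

In-order visits the left subtree, then the node, then the right subtree.
At 20: no left child.
Visit 20.
At 20: go right to 27.
  At 27: go left to 35.
    At 35: go left to 36.
      At 36: go left to 7.
        7 is a leaf — visit 7.
      Visit 36.
      At 36: no right child.
    Visit 35.
    At 35: go right to 11.
      At 11: go left to 28.
        28 is a leaf — visit 28.
      Visit 11.
      At 11: no right child.
  Visit 27.
  At 27: go right to 4.
    At 4: go left to 2.
      2 is a leaf — visit 2.
    Visit 4.
    At 4: no right child.
Full in-order sequence: 20, 7, 36, 35, 28, 11, 27, 2, 4.

7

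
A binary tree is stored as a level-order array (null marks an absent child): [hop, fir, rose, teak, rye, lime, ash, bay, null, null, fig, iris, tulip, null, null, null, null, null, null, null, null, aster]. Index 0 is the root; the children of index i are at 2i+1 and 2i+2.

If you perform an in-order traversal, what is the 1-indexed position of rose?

In-order visits the left subtree, then the node, then the right subtree.
At hop: go left to fir.
  At fir: go left to teak.
    At teak: go left to bay.
      bay is a leaf — visit bay.
    Visit teak.
    At teak: no right child.
  Visit fir.
  At fir: go right to rye.
    At rye: no left child.
    Visit rye.
    At rye: go right to fig.
      At fig: go left to aster.
        aster is a leaf — visit aster.
      Visit fig.
      At fig: no right child.
Visit hop.
At hop: go right to rose.
  At rose: go left to lime.
    At lime: go left to iris.
      iris is a leaf — visit iris.
    Visit lime.
    At lime: go right to tulip.
      tulip is a leaf — visit tulip.
  Visit rose.
  At rose: go right to ash.
    ash is a leaf — visit ash.
Full in-order sequence: bay, teak, fir, rye, aster, fig, hop, iris, lime, tulip, rose, ash.

11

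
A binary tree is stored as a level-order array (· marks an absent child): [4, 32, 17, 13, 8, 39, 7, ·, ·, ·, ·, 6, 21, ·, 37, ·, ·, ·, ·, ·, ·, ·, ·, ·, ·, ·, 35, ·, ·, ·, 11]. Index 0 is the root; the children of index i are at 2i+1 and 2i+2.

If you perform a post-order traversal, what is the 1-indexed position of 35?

Post-order visits the left subtree, then the right subtree, then the node.
At 4: go left to 32.
  At 32: go left to 13.
    13 is a leaf — visit 13.
  At 32: go right to 8.
    8 is a leaf — visit 8.
  Visit 32.
At 4: go right to 17.
  At 17: go left to 39.
    At 39: go left to 6.
      6 is a leaf — visit 6.
    At 39: go right to 21.
      At 21: no left child.
      At 21: go right to 35.
        35 is a leaf — visit 35.
      Visit 21.
    Visit 39.
  At 17: go right to 7.
    At 7: no left child.
    At 7: go right to 37.
      At 37: no left child.
      At 37: go right to 11.
        11 is a leaf — visit 11.
      Visit 37.
    Visit 7.
  Visit 17.
Visit 4.
Full post-order sequence: 13, 8, 32, 6, 35, 21, 39, 11, 37, 7, 17, 4.

5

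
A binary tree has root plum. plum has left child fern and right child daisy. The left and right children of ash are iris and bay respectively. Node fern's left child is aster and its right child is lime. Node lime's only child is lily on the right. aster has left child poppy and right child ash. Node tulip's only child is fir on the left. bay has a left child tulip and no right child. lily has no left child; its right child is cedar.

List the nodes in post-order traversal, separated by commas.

poppy, iris, fir, tulip, bay, ash, aster, cedar, lily, lime, fern, daisy, plum

Post-order visits the left subtree, then the right subtree, then the node.
At plum: go left to fern.
  At fern: go left to aster.
    At aster: go left to poppy.
      poppy is a leaf — visit poppy.
    At aster: go right to ash.
      At ash: go left to iris.
        iris is a leaf — visit iris.
      At ash: go right to bay.
        At bay: go left to tulip.
          At tulip: go left to fir.
            fir is a leaf — visit fir.
          At tulip: no right child.
          Visit tulip.
        At bay: no right child.
        Visit bay.
      Visit ash.
    Visit aster.
  At fern: go right to lime.
    At lime: no left child.
    At lime: go right to lily.
      At lily: no left child.
      At lily: go right to cedar.
        cedar is a leaf — visit cedar.
      Visit lily.
    Visit lime.
  Visit fern.
At plum: go right to daisy.
  daisy is a leaf — visit daisy.
Visit plum.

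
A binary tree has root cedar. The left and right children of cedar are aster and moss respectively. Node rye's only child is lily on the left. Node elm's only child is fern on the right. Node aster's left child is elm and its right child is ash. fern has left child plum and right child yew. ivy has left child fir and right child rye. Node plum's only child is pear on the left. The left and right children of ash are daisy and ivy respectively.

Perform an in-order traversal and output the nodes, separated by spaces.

elm pear plum fern yew aster daisy ash fir ivy lily rye cedar moss

In-order visits the left subtree, then the node, then the right subtree.
At cedar: go left to aster.
  At aster: go left to elm.
    At elm: no left child.
    Visit elm.
    At elm: go right to fern.
      At fern: go left to plum.
        At plum: go left to pear.
          pear is a leaf — visit pear.
        Visit plum.
        At plum: no right child.
      Visit fern.
      At fern: go right to yew.
        yew is a leaf — visit yew.
  Visit aster.
  At aster: go right to ash.
    At ash: go left to daisy.
      daisy is a leaf — visit daisy.
    Visit ash.
    At ash: go right to ivy.
      At ivy: go left to fir.
        fir is a leaf — visit fir.
      Visit ivy.
      At ivy: go right to rye.
        At rye: go left to lily.
          lily is a leaf — visit lily.
        Visit rye.
        At rye: no right child.
Visit cedar.
At cedar: go right to moss.
  moss is a leaf — visit moss.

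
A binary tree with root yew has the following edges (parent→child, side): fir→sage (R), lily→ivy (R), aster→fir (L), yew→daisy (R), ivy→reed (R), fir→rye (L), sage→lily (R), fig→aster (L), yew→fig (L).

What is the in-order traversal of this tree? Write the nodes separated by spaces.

In-order visits the left subtree, then the node, then the right subtree.
At yew: go left to fig.
  At fig: go left to aster.
    At aster: go left to fir.
      At fir: go left to rye.
        rye is a leaf — visit rye.
      Visit fir.
      At fir: go right to sage.
        At sage: no left child.
        Visit sage.
        At sage: go right to lily.
          At lily: no left child.
          Visit lily.
          At lily: go right to ivy.
            At ivy: no left child.
            Visit ivy.
            At ivy: go right to reed.
              reed is a leaf — visit reed.
    Visit aster.
    At aster: no right child.
  Visit fig.
  At fig: no right child.
Visit yew.
At yew: go right to daisy.
  daisy is a leaf — visit daisy.

rye fir sage lily ivy reed aster fig yew daisy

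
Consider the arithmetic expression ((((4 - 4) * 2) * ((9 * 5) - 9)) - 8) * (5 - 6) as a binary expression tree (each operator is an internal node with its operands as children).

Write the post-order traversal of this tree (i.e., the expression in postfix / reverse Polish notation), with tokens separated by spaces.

Post-order on an expression tree gives postfix notation: for each operator, emit left operand, right operand, then the operator.

4 4 - 2 * 9 5 * 9 - * 8 - 5 6 - *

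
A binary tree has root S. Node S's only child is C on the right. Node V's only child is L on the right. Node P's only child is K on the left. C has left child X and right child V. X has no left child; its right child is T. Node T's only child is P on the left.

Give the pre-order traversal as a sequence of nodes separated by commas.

S, C, X, T, P, K, V, L

Pre-order visits the node, then its left subtree, then its right subtree.
Visit S.
At S: no left child.
At S: go right to C.
  Visit C.
  At C: go left to X.
    Visit X.
    At X: no left child.
    At X: go right to T.
      Visit T.
      At T: go left to P.
        Visit P.
        At P: go left to K.
          K is a leaf — visit K.
        At P: no right child.
      At T: no right child.
  At C: go right to V.
    Visit V.
    At V: no left child.
    At V: go right to L.
      L is a leaf — visit L.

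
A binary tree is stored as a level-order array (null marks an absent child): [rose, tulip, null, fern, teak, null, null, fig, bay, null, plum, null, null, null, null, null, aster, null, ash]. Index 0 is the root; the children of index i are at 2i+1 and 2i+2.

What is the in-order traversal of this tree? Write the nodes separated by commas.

In-order visits the left subtree, then the node, then the right subtree.
At rose: go left to tulip.
  At tulip: go left to fern.
    At fern: go left to fig.
      At fig: no left child.
      Visit fig.
      At fig: go right to aster.
        aster is a leaf — visit aster.
    Visit fern.
    At fern: go right to bay.
      At bay: no left child.
      Visit bay.
      At bay: go right to ash.
        ash is a leaf — visit ash.
  Visit tulip.
  At tulip: go right to teak.
    At teak: no left child.
    Visit teak.
    At teak: go right to plum.
      plum is a leaf — visit plum.
Visit rose.
At rose: no right child.

fig, aster, fern, bay, ash, tulip, teak, plum, rose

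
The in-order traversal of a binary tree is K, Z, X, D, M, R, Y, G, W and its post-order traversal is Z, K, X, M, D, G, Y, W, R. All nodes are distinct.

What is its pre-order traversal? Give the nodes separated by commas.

R, D, X, K, Z, M, W, Y, G

The last element of post-order is the root; it splits in-order into left and right subtrees.
Root R: left subtree has 5 nodes {K, Z, X, D, M}, right has 3 {Y, G, W}.
  Root D: left subtree has 3 nodes {K, Z, X}, right has 1 {M}.
    Root X: left subtree has 2 nodes {K, Z}, right has 0 { }.
      Root K: left subtree has 0 nodes { }, right has 1 {Z}.
  Root W: left subtree has 2 nodes {Y, G}, right has 0 { }.
    Root Y: left subtree has 0 nodes { }, right has 1 {G}.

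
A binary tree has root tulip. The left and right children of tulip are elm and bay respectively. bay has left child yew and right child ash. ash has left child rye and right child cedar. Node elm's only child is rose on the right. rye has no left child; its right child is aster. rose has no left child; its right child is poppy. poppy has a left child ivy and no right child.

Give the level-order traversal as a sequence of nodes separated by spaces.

tulip elm bay rose yew ash poppy rye cedar ivy aster

Level-order visits nodes level by level from the root, left to right within each level.
Level 0: tulip
Level 1: elm, bay
Level 2: rose, yew, ash
Level 3: poppy, rye, cedar
Level 4: ivy, aster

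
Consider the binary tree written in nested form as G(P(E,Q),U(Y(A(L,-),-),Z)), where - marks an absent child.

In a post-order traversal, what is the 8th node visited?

Post-order visits the left subtree, then the right subtree, then the node.
At G: go left to P.
  At P: go left to E.
    E is a leaf — visit E.
  At P: go right to Q.
    Q is a leaf — visit Q.
  Visit P.
At G: go right to U.
  At U: go left to Y.
    At Y: go left to A.
      At A: go left to L.
        L is a leaf — visit L.
      At A: no right child.
      Visit A.
    At Y: no right child.
    Visit Y.
  At U: go right to Z.
    Z is a leaf — visit Z.
  Visit U.
Visit G.
Full post-order sequence: E, Q, P, L, A, Y, Z, U, G.

U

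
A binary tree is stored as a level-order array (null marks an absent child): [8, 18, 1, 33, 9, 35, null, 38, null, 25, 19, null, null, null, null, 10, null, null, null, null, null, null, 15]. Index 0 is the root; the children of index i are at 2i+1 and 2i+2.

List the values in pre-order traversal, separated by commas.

8, 18, 33, 38, 10, 9, 25, 19, 15, 1, 35

Pre-order visits the node, then its left subtree, then its right subtree.
Visit 8.
At 8: go left to 18.
  Visit 18.
  At 18: go left to 33.
    Visit 33.
    At 33: go left to 38.
      Visit 38.
      At 38: go left to 10.
        10 is a leaf — visit 10.
      At 38: no right child.
    At 33: no right child.
  At 18: go right to 9.
    Visit 9.
    At 9: go left to 25.
      25 is a leaf — visit 25.
    At 9: go right to 19.
      Visit 19.
      At 19: no left child.
      At 19: go right to 15.
        15 is a leaf — visit 15.
At 8: go right to 1.
  Visit 1.
  At 1: go left to 35.
    35 is a leaf — visit 35.
  At 1: no right child.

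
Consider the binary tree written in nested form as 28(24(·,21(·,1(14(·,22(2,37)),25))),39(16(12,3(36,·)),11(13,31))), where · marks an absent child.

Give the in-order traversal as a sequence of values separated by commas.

In-order visits the left subtree, then the node, then the right subtree.
At 28: go left to 24.
  At 24: no left child.
  Visit 24.
  At 24: go right to 21.
    At 21: no left child.
    Visit 21.
    At 21: go right to 1.
      At 1: go left to 14.
        At 14: no left child.
        Visit 14.
        At 14: go right to 22.
          At 22: go left to 2.
            2 is a leaf — visit 2.
          Visit 22.
          At 22: go right to 37.
            37 is a leaf — visit 37.
      Visit 1.
      At 1: go right to 25.
        25 is a leaf — visit 25.
Visit 28.
At 28: go right to 39.
  At 39: go left to 16.
    At 16: go left to 12.
      12 is a leaf — visit 12.
    Visit 16.
    At 16: go right to 3.
      At 3: go left to 36.
        36 is a leaf — visit 36.
      Visit 3.
      At 3: no right child.
  Visit 39.
  At 39: go right to 11.
    At 11: go left to 13.
      13 is a leaf — visit 13.
    Visit 11.
    At 11: go right to 31.
      31 is a leaf — visit 31.

24, 21, 14, 2, 22, 37, 1, 25, 28, 12, 16, 36, 3, 39, 13, 11, 31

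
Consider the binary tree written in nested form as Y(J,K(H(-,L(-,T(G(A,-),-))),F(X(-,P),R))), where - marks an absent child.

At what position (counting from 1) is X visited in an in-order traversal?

9

In-order visits the left subtree, then the node, then the right subtree.
At Y: go left to J.
  J is a leaf — visit J.
Visit Y.
At Y: go right to K.
  At K: go left to H.
    At H: no left child.
    Visit H.
    At H: go right to L.
      At L: no left child.
      Visit L.
      At L: go right to T.
        At T: go left to G.
          At G: go left to A.
            A is a leaf — visit A.
          Visit G.
          At G: no right child.
        Visit T.
        At T: no right child.
  Visit K.
  At K: go right to F.
    At F: go left to X.
      At X: no left child.
      Visit X.
      At X: go right to P.
        P is a leaf — visit P.
    Visit F.
    At F: go right to R.
      R is a leaf — visit R.
Full in-order sequence: J, Y, H, L, A, G, T, K, X, P, F, R.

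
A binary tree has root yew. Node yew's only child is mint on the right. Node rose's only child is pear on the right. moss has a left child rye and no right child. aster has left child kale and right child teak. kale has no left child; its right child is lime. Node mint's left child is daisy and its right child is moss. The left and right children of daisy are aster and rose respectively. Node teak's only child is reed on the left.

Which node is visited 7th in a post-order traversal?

Post-order visits the left subtree, then the right subtree, then the node.
At yew: no left child.
At yew: go right to mint.
  At mint: go left to daisy.
    At daisy: go left to aster.
      At aster: go left to kale.
        At kale: no left child.
        At kale: go right to lime.
          lime is a leaf — visit lime.
        Visit kale.
      At aster: go right to teak.
        At teak: go left to reed.
          reed is a leaf — visit reed.
        At teak: no right child.
        Visit teak.
      Visit aster.
    At daisy: go right to rose.
      At rose: no left child.
      At rose: go right to pear.
        pear is a leaf — visit pear.
      Visit rose.
    Visit daisy.
  At mint: go right to moss.
    At moss: go left to rye.
      rye is a leaf — visit rye.
    At moss: no right child.
    Visit moss.
  Visit mint.
Visit yew.
Full post-order sequence: lime, kale, reed, teak, aster, pear, rose, daisy, rye, moss, mint, yew.

rose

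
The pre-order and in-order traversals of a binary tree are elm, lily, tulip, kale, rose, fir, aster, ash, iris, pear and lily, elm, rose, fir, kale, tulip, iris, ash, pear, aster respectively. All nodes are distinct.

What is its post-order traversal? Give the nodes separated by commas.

The first element of pre-order is the root; it splits in-order into left and right subtrees.
Root elm: left subtree has 1 node {lily}, right has 8 {rose, fir, kale, tulip, iris, ash, pear, aster}.
  Root tulip: left subtree has 3 nodes {rose, fir, kale}, right has 4 {iris, ash, pear, aster}.
    Root kale: left subtree has 2 nodes {rose, fir}, right has 0 { }.
      Root rose: left subtree has 0 nodes { }, right has 1 {fir}.
    Root aster: left subtree has 3 nodes {iris, ash, pear}, right has 0 { }.
      Root ash: left subtree has 1 node {iris}, right has 1 {pear}.

lily, fir, rose, kale, iris, pear, ash, aster, tulip, elm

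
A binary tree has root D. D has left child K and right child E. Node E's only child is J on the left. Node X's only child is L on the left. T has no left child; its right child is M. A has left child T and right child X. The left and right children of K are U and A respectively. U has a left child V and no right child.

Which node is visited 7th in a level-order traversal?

V

Level-order visits nodes level by level from the root, left to right within each level.
Level 0: D
Level 1: K, E
Level 2: U, A, J
Level 3: V, T, X
Level 4: M, L
Full level-order sequence: D, K, E, U, A, J, V, T, X, M, L.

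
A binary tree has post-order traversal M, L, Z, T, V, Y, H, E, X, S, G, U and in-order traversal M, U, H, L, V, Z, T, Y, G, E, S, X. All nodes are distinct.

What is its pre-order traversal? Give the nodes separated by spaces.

The last element of post-order is the root; it splits in-order into left and right subtrees.
Root U: left subtree has 1 node {M}, right has 10 {H, L, V, Z, T, Y, G, E, S, X}.
  Root G: left subtree has 6 nodes {H, L, V, Z, T, Y}, right has 3 {E, S, X}.
    Root H: left subtree has 0 nodes { }, right has 5 {L, V, Z, T, Y}.
      Root Y: left subtree has 4 nodes {L, V, Z, T}, right has 0 { }.
        Root V: left subtree has 1 node {L}, right has 2 {Z, T}.
          Root T: left subtree has 1 node {Z}, right has 0 { }.
    Root S: left subtree has 1 node {E}, right has 1 {X}.

U M G H Y V L T Z S E X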